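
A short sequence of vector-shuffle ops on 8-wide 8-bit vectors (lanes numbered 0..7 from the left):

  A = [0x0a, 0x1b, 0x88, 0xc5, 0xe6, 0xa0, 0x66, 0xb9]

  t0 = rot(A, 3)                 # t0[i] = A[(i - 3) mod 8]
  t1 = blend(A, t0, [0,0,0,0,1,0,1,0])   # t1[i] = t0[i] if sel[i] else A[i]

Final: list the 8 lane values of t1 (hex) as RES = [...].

  t0: a0 66 b9 0a 1b 88 c5 e6
  t1: 0a 1b 88 c5 1b a0 c5 b9

RES = [ 0x0a  0x1b  0x88  0xc5  0x1b  0xa0  0xc5  0xb9 ]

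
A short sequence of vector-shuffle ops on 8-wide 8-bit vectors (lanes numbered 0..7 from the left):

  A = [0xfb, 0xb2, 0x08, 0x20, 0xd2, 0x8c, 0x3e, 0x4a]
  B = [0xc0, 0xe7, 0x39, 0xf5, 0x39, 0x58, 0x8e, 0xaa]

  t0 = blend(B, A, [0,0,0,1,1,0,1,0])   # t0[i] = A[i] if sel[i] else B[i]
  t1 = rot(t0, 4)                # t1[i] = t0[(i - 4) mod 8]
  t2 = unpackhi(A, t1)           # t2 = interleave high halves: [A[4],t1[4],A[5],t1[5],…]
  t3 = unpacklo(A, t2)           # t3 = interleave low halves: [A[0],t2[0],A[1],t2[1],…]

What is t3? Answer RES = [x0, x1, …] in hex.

RES = [0xfb, 0xd2, 0xb2, 0xc0, 0x08, 0x8c, 0x20, 0xe7]

  t0: c0 e7 39 20 d2 58 3e aa
  t1: d2 58 3e aa c0 e7 39 20
  t2: d2 c0 8c e7 3e 39 4a 20
  t3: fb d2 b2 c0 08 8c 20 e7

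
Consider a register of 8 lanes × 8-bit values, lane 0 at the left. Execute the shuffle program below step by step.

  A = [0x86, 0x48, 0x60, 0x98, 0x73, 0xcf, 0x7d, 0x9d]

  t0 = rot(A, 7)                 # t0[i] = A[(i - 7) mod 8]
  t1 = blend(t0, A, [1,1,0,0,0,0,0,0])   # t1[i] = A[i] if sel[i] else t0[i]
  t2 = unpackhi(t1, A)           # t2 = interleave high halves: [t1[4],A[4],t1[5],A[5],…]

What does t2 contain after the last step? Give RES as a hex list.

t0 = [0x48, 0x60, 0x98, 0x73, 0xcf, 0x7d, 0x9d, 0x86]
t1 = [0x86, 0x48, 0x98, 0x73, 0xcf, 0x7d, 0x9d, 0x86]
t2 = [0xcf, 0x73, 0x7d, 0xcf, 0x9d, 0x7d, 0x86, 0x9d]

RES = [ 0xcf  0x73  0x7d  0xcf  0x9d  0x7d  0x86  0x9d ]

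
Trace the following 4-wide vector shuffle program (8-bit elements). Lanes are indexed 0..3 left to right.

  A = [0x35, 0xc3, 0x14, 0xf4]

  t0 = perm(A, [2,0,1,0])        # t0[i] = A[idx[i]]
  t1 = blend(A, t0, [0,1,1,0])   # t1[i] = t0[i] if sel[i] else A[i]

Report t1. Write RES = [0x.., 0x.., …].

t0 = [0x14, 0x35, 0xc3, 0x35]
t1 = [0x35, 0x35, 0xc3, 0xf4]

RES = [ 0x35  0x35  0xc3  0xf4 ]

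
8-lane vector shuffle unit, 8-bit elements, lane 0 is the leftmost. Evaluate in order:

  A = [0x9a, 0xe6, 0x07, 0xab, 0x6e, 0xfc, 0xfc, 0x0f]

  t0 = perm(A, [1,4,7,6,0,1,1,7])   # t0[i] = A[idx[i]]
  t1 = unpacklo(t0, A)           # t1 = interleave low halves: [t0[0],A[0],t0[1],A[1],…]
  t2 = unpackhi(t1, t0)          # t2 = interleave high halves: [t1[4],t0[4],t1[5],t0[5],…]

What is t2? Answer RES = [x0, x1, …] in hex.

RES = [0x0f, 0x9a, 0x07, 0xe6, 0xfc, 0xe6, 0xab, 0x0f]

  t0: e6 6e 0f fc 9a e6 e6 0f
  t1: e6 9a 6e e6 0f 07 fc ab
  t2: 0f 9a 07 e6 fc e6 ab 0f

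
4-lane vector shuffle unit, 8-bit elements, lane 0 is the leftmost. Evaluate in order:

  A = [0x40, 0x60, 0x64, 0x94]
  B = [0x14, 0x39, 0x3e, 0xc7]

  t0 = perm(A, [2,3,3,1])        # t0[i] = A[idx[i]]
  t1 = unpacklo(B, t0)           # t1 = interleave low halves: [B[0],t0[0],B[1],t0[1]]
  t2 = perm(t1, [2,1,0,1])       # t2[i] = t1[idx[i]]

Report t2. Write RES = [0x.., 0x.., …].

RES = [0x39, 0x64, 0x14, 0x64]

t0 = [0x64, 0x94, 0x94, 0x60]
t1 = [0x14, 0x64, 0x39, 0x94]
t2 = [0x39, 0x64, 0x14, 0x64]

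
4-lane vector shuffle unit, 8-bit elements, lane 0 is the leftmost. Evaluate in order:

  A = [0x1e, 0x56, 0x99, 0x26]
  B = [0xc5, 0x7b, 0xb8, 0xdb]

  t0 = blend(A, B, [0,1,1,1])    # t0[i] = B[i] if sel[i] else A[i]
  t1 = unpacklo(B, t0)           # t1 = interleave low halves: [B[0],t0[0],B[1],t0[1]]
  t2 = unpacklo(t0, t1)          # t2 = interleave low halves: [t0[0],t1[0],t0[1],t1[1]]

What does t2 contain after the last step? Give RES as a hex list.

→ t0 |1e|7b|b8|db|
→ t1 |c5|1e|7b|7b|
→ t2 |1e|c5|7b|1e|

RES = [ 0x1e  0xc5  0x7b  0x1e ]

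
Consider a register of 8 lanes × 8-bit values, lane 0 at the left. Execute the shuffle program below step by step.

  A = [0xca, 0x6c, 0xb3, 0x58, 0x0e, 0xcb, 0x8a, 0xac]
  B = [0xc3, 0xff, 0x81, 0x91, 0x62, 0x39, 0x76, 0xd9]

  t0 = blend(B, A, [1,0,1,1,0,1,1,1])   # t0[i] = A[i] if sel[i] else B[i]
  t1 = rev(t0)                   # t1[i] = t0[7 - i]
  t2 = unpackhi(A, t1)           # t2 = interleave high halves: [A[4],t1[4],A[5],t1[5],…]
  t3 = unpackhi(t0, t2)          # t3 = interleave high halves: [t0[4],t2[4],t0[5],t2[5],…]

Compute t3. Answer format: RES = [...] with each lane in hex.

RES = [0x62, 0x8a, 0xcb, 0xff, 0x8a, 0xac, 0xac, 0xca]

t0 = [0xca, 0xff, 0xb3, 0x58, 0x62, 0xcb, 0x8a, 0xac]
t1 = [0xac, 0x8a, 0xcb, 0x62, 0x58, 0xb3, 0xff, 0xca]
t2 = [0x0e, 0x58, 0xcb, 0xb3, 0x8a, 0xff, 0xac, 0xca]
t3 = [0x62, 0x8a, 0xcb, 0xff, 0x8a, 0xac, 0xac, 0xca]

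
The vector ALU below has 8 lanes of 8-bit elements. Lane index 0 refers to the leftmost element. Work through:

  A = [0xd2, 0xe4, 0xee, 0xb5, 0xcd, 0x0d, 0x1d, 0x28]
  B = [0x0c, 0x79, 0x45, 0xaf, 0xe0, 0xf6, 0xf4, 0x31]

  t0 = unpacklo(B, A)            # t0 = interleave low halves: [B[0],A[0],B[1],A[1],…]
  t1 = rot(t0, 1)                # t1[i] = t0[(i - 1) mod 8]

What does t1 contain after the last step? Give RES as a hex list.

RES = [0xb5, 0x0c, 0xd2, 0x79, 0xe4, 0x45, 0xee, 0xaf]

t0 = [0x0c, 0xd2, 0x79, 0xe4, 0x45, 0xee, 0xaf, 0xb5]
t1 = [0xb5, 0x0c, 0xd2, 0x79, 0xe4, 0x45, 0xee, 0xaf]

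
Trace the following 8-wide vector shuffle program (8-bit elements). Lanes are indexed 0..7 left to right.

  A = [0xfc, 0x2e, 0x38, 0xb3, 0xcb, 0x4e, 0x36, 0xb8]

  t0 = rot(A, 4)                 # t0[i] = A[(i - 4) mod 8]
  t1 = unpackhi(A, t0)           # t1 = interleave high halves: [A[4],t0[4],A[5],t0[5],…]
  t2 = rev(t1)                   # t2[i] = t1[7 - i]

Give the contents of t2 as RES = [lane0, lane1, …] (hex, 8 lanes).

t0 = [0xcb, 0x4e, 0x36, 0xb8, 0xfc, 0x2e, 0x38, 0xb3]
t1 = [0xcb, 0xfc, 0x4e, 0x2e, 0x36, 0x38, 0xb8, 0xb3]
t2 = [0xb3, 0xb8, 0x38, 0x36, 0x2e, 0x4e, 0xfc, 0xcb]

RES = [0xb3, 0xb8, 0x38, 0x36, 0x2e, 0x4e, 0xfc, 0xcb]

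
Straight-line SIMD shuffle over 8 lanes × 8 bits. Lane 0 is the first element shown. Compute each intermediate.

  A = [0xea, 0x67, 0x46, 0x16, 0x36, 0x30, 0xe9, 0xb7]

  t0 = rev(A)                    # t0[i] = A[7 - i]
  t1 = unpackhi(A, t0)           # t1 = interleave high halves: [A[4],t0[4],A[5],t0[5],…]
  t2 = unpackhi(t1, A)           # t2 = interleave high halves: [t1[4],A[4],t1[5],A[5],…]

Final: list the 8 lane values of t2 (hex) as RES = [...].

→ t0 |b7|e9|30|36|16|46|67|ea|
→ t1 |36|16|30|46|e9|67|b7|ea|
→ t2 |e9|36|67|30|b7|e9|ea|b7|

RES = [ 0xe9  0x36  0x67  0x30  0xb7  0xe9  0xea  0xb7 ]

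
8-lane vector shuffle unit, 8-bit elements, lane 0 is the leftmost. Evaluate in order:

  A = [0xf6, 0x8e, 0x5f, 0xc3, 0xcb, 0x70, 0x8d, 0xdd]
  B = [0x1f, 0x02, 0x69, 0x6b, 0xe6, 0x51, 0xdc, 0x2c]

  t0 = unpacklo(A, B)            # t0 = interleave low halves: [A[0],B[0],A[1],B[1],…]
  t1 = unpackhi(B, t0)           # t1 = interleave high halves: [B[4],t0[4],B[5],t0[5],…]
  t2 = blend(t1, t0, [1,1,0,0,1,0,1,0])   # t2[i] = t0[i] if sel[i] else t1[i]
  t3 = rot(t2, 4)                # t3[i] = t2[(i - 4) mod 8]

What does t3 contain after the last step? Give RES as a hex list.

RES = [ 0x5f  0xc3  0xc3  0x6b  0xf6  0x1f  0x51  0x69 ]

→ t0 |f6|1f|8e|02|5f|69|c3|6b|
→ t1 |e6|5f|51|69|dc|c3|2c|6b|
→ t2 |f6|1f|51|69|5f|c3|c3|6b|
→ t3 |5f|c3|c3|6b|f6|1f|51|69|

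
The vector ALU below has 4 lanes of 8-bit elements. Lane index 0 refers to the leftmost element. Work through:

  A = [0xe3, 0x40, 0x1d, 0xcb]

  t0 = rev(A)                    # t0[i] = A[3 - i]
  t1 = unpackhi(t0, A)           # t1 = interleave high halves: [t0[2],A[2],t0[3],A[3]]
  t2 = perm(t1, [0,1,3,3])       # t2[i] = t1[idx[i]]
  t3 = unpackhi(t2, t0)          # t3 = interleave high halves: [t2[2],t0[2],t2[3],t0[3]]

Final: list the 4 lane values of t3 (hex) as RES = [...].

t0 = [0xcb, 0x1d, 0x40, 0xe3]
t1 = [0x40, 0x1d, 0xe3, 0xcb]
t2 = [0x40, 0x1d, 0xcb, 0xcb]
t3 = [0xcb, 0x40, 0xcb, 0xe3]

RES = [ 0xcb  0x40  0xcb  0xe3 ]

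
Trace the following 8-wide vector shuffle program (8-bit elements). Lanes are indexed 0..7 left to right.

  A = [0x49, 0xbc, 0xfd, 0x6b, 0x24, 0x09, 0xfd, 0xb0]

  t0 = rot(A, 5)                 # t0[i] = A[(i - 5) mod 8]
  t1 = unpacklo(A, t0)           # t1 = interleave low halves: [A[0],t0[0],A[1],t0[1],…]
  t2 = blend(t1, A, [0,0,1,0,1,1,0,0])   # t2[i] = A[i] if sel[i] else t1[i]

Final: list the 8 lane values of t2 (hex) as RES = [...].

RES = [0x49, 0x6b, 0xfd, 0x24, 0x24, 0x09, 0x6b, 0xfd]

→ t0 |6b|24|09|fd|b0|49|bc|fd|
→ t1 |49|6b|bc|24|fd|09|6b|fd|
→ t2 |49|6b|fd|24|24|09|6b|fd|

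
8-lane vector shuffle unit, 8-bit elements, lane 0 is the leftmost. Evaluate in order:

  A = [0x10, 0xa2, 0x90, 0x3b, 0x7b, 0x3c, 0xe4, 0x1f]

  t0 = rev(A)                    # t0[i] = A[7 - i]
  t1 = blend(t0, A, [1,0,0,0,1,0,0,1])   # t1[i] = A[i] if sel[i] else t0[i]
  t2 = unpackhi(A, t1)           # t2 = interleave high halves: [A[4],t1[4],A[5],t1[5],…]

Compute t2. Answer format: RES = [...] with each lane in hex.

RES = [ 0x7b  0x7b  0x3c  0x90  0xe4  0xa2  0x1f  0x1f ]

→ t0 |1f|e4|3c|7b|3b|90|a2|10|
→ t1 |10|e4|3c|7b|7b|90|a2|1f|
→ t2 |7b|7b|3c|90|e4|a2|1f|1f|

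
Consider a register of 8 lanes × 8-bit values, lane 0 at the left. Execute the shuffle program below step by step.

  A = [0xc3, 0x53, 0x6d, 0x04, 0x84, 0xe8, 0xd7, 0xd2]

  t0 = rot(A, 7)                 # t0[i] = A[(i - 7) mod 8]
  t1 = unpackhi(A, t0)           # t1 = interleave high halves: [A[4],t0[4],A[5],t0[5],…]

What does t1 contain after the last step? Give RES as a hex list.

RES = [ 0x84  0xe8  0xe8  0xd7  0xd7  0xd2  0xd2  0xc3 ]

  t0: 53 6d 04 84 e8 d7 d2 c3
  t1: 84 e8 e8 d7 d7 d2 d2 c3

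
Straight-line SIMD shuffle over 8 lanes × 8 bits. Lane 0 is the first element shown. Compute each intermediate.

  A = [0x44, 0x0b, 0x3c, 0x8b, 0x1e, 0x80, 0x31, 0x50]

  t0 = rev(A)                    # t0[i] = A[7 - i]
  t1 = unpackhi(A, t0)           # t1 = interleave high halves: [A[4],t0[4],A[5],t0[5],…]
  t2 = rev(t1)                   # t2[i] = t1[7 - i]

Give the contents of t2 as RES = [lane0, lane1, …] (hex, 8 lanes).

RES = [ 0x44  0x50  0x0b  0x31  0x3c  0x80  0x8b  0x1e ]

  t0: 50 31 80 1e 8b 3c 0b 44
  t1: 1e 8b 80 3c 31 0b 50 44
  t2: 44 50 0b 31 3c 80 8b 1e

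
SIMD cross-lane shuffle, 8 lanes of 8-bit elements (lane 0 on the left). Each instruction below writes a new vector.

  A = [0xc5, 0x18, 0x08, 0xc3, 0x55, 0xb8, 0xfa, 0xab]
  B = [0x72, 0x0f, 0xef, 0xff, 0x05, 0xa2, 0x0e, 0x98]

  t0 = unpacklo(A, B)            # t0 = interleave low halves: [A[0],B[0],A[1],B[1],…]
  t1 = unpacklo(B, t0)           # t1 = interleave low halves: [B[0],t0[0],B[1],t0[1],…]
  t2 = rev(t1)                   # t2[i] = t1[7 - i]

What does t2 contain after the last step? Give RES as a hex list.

t0 = [0xc5, 0x72, 0x18, 0x0f, 0x08, 0xef, 0xc3, 0xff]
t1 = [0x72, 0xc5, 0x0f, 0x72, 0xef, 0x18, 0xff, 0x0f]
t2 = [0x0f, 0xff, 0x18, 0xef, 0x72, 0x0f, 0xc5, 0x72]

RES = [ 0x0f  0xff  0x18  0xef  0x72  0x0f  0xc5  0x72 ]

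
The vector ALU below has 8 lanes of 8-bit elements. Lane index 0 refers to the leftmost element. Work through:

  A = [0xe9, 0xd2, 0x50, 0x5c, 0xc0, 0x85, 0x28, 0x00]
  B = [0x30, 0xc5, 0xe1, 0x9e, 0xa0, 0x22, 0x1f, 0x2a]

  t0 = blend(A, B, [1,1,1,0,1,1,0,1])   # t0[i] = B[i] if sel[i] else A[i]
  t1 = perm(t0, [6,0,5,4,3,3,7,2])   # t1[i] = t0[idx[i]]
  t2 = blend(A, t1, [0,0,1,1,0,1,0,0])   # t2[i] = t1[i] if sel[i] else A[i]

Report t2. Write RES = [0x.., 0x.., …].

RES = [ 0xe9  0xd2  0x22  0xa0  0xc0  0x5c  0x28  0x00 ]

→ t0 |30|c5|e1|5c|a0|22|28|2a|
→ t1 |28|30|22|a0|5c|5c|2a|e1|
→ t2 |e9|d2|22|a0|c0|5c|28|00|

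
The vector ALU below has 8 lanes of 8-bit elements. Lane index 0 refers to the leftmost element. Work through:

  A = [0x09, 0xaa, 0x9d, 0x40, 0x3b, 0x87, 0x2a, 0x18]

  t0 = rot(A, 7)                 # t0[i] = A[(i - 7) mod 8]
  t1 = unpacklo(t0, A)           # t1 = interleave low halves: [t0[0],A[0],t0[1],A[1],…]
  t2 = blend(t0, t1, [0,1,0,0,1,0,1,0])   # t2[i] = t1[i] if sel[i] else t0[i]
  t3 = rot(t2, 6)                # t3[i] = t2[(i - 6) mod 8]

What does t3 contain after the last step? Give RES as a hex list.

t0 = [0xaa, 0x9d, 0x40, 0x3b, 0x87, 0x2a, 0x18, 0x09]
t1 = [0xaa, 0x09, 0x9d, 0xaa, 0x40, 0x9d, 0x3b, 0x40]
t2 = [0xaa, 0x09, 0x40, 0x3b, 0x40, 0x2a, 0x3b, 0x09]
t3 = [0x40, 0x3b, 0x40, 0x2a, 0x3b, 0x09, 0xaa, 0x09]

RES = [ 0x40  0x3b  0x40  0x2a  0x3b  0x09  0xaa  0x09 ]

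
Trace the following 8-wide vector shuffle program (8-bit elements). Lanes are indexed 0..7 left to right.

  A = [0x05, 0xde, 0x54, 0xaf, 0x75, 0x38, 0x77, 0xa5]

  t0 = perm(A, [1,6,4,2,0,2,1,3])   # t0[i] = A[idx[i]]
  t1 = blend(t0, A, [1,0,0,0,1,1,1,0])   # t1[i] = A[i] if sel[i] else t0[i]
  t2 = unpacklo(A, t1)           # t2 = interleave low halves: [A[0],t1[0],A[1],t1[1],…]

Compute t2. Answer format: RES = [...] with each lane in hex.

RES = [0x05, 0x05, 0xde, 0x77, 0x54, 0x75, 0xaf, 0x54]

  t0: de 77 75 54 05 54 de af
  t1: 05 77 75 54 75 38 77 af
  t2: 05 05 de 77 54 75 af 54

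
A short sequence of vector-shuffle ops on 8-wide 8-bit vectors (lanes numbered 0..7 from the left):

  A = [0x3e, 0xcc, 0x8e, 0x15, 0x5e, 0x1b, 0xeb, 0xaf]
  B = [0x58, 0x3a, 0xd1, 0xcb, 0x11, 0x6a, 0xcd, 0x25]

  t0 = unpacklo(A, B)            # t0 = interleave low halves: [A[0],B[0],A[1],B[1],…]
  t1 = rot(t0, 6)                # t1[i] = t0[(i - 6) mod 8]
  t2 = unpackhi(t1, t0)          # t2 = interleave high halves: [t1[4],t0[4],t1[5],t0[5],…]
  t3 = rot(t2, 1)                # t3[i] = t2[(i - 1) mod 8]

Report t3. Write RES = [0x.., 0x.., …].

RES = [0xcb, 0x15, 0x8e, 0xcb, 0xd1, 0x3e, 0x15, 0x58]

t0 = [0x3e, 0x58, 0xcc, 0x3a, 0x8e, 0xd1, 0x15, 0xcb]
t1 = [0xcc, 0x3a, 0x8e, 0xd1, 0x15, 0xcb, 0x3e, 0x58]
t2 = [0x15, 0x8e, 0xcb, 0xd1, 0x3e, 0x15, 0x58, 0xcb]
t3 = [0xcb, 0x15, 0x8e, 0xcb, 0xd1, 0x3e, 0x15, 0x58]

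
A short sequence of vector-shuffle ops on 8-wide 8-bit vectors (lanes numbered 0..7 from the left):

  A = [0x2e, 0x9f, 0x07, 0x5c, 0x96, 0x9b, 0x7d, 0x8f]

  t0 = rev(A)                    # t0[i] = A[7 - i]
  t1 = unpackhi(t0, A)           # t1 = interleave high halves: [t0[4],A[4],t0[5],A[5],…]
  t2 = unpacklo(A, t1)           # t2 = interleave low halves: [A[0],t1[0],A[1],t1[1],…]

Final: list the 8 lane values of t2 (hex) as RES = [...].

RES = [0x2e, 0x5c, 0x9f, 0x96, 0x07, 0x07, 0x5c, 0x9b]

→ t0 |8f|7d|9b|96|5c|07|9f|2e|
→ t1 |5c|96|07|9b|9f|7d|2e|8f|
→ t2 |2e|5c|9f|96|07|07|5c|9b|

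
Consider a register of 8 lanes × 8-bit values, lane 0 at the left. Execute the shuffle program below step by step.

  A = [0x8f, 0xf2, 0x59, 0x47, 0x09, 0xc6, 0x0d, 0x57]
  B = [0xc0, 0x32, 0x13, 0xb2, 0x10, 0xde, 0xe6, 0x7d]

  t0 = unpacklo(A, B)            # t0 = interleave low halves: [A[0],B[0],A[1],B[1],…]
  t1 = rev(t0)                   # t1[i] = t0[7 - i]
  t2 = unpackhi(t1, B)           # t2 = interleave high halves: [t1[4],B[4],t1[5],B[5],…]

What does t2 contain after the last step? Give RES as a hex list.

RES = [ 0x32  0x10  0xf2  0xde  0xc0  0xe6  0x8f  0x7d ]

  t0: 8f c0 f2 32 59 13 47 b2
  t1: b2 47 13 59 32 f2 c0 8f
  t2: 32 10 f2 de c0 e6 8f 7d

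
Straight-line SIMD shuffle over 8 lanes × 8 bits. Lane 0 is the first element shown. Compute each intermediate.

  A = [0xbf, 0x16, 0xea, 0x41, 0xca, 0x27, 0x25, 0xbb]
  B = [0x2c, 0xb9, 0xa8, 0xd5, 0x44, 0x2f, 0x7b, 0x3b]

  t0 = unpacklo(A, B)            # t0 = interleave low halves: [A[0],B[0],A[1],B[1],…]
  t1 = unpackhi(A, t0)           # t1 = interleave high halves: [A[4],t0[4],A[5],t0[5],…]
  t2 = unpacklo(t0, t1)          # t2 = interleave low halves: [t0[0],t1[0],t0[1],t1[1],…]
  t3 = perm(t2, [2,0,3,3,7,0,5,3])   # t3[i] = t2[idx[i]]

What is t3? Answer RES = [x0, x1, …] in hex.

RES = [0x2c, 0xbf, 0xea, 0xea, 0xa8, 0xbf, 0x27, 0xea]

  t0: bf 2c 16 b9 ea a8 41 d5
  t1: ca ea 27 a8 25 41 bb d5
  t2: bf ca 2c ea 16 27 b9 a8
  t3: 2c bf ea ea a8 bf 27 ea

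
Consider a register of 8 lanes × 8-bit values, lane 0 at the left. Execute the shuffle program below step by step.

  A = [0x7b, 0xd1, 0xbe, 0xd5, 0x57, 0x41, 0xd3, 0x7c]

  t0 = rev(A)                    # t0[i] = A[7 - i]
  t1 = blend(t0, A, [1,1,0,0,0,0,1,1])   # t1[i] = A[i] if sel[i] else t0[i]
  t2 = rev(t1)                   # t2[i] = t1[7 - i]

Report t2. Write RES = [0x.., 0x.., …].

RES = [ 0x7c  0xd3  0xbe  0xd5  0x57  0x41  0xd1  0x7b ]

t0 = [0x7c, 0xd3, 0x41, 0x57, 0xd5, 0xbe, 0xd1, 0x7b]
t1 = [0x7b, 0xd1, 0x41, 0x57, 0xd5, 0xbe, 0xd3, 0x7c]
t2 = [0x7c, 0xd3, 0xbe, 0xd5, 0x57, 0x41, 0xd1, 0x7b]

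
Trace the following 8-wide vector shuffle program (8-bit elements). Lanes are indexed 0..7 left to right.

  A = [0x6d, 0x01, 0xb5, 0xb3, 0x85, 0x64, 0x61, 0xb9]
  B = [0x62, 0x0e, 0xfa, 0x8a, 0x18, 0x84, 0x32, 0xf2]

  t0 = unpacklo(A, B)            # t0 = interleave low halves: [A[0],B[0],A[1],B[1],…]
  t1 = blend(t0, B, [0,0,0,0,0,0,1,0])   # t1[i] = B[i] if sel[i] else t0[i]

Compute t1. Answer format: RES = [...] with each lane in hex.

→ t0 |6d|62|01|0e|b5|fa|b3|8a|
→ t1 |6d|62|01|0e|b5|fa|32|8a|

RES = [ 0x6d  0x62  0x01  0x0e  0xb5  0xfa  0x32  0x8a ]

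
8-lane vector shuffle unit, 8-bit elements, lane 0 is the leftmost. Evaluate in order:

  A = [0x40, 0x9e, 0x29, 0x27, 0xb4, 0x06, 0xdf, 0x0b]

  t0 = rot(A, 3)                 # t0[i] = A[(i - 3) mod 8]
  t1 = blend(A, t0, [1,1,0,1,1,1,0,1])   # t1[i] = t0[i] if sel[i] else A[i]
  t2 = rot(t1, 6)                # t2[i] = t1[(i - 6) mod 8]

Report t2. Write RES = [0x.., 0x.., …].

t0 = [0x06, 0xdf, 0x0b, 0x40, 0x9e, 0x29, 0x27, 0xb4]
t1 = [0x06, 0xdf, 0x29, 0x40, 0x9e, 0x29, 0xdf, 0xb4]
t2 = [0x29, 0x40, 0x9e, 0x29, 0xdf, 0xb4, 0x06, 0xdf]

RES = [0x29, 0x40, 0x9e, 0x29, 0xdf, 0xb4, 0x06, 0xdf]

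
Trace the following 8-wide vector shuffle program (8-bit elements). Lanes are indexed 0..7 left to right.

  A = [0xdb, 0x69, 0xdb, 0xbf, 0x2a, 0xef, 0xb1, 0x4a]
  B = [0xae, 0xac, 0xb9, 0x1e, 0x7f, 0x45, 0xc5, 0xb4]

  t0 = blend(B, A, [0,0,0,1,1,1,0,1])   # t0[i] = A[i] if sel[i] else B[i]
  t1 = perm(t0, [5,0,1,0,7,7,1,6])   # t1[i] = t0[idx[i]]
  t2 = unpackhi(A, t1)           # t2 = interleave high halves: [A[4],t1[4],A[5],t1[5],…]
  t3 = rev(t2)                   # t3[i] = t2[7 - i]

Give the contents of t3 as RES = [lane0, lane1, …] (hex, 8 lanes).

RES = [ 0xc5  0x4a  0xac  0xb1  0x4a  0xef  0x4a  0x2a ]

→ t0 |ae|ac|b9|bf|2a|ef|c5|4a|
→ t1 |ef|ae|ac|ae|4a|4a|ac|c5|
→ t2 |2a|4a|ef|4a|b1|ac|4a|c5|
→ t3 |c5|4a|ac|b1|4a|ef|4a|2a|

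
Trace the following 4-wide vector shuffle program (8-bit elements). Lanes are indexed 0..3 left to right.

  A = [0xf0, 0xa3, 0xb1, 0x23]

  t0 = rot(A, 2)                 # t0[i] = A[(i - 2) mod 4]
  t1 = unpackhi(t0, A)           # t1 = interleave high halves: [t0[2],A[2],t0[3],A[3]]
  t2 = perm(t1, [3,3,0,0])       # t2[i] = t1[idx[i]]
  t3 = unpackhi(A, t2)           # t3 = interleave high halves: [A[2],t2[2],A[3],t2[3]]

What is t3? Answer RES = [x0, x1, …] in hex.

t0 = [0xb1, 0x23, 0xf0, 0xa3]
t1 = [0xf0, 0xb1, 0xa3, 0x23]
t2 = [0x23, 0x23, 0xf0, 0xf0]
t3 = [0xb1, 0xf0, 0x23, 0xf0]

RES = [0xb1, 0xf0, 0x23, 0xf0]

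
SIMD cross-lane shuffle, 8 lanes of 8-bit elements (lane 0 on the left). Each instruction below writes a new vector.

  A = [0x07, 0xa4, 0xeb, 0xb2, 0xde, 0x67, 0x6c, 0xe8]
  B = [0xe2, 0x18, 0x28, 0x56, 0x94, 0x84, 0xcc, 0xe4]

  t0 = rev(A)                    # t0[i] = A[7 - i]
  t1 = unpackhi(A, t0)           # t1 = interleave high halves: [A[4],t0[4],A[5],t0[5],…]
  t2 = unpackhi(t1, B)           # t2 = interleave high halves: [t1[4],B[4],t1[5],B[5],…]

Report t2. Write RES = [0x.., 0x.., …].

RES = [ 0x6c  0x94  0xa4  0x84  0xe8  0xcc  0x07  0xe4 ]

→ t0 |e8|6c|67|de|b2|eb|a4|07|
→ t1 |de|b2|67|eb|6c|a4|e8|07|
→ t2 |6c|94|a4|84|e8|cc|07|e4|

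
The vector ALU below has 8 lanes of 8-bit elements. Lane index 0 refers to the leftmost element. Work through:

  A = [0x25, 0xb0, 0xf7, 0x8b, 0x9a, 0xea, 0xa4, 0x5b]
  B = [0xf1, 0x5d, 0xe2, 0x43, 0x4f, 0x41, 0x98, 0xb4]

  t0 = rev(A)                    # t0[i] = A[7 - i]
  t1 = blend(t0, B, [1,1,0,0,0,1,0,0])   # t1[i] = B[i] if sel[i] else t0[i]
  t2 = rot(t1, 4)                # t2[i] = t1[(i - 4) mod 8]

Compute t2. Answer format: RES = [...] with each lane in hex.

RES = [ 0x8b  0x41  0xb0  0x25  0xf1  0x5d  0xea  0x9a ]

  t0: 5b a4 ea 9a 8b f7 b0 25
  t1: f1 5d ea 9a 8b 41 b0 25
  t2: 8b 41 b0 25 f1 5d ea 9a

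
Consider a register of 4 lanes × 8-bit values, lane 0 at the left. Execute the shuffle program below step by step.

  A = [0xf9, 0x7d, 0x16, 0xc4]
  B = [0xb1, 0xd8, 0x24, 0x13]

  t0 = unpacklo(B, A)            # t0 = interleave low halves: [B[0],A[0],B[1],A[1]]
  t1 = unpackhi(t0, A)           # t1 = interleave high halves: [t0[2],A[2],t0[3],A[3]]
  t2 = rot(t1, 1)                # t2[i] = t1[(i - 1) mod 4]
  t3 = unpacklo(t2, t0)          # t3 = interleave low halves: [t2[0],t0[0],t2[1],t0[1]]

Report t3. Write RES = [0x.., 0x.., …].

RES = [0xc4, 0xb1, 0xd8, 0xf9]

  t0: b1 f9 d8 7d
  t1: d8 16 7d c4
  t2: c4 d8 16 7d
  t3: c4 b1 d8 f9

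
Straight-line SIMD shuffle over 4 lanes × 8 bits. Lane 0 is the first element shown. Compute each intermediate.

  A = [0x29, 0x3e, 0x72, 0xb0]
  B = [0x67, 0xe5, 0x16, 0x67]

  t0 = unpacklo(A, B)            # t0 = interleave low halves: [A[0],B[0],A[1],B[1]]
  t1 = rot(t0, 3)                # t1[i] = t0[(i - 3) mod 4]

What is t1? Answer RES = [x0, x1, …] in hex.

RES = [0x67, 0x3e, 0xe5, 0x29]

→ t0 |29|67|3e|e5|
→ t1 |67|3e|e5|29|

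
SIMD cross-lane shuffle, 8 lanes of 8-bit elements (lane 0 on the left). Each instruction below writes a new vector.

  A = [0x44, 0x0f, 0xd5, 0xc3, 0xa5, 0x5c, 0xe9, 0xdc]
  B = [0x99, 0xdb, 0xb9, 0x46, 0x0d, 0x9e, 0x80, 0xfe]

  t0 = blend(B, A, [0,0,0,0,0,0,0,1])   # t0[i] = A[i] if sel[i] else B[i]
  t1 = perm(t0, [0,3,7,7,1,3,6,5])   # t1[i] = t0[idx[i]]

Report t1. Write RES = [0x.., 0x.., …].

RES = [0x99, 0x46, 0xdc, 0xdc, 0xdb, 0x46, 0x80, 0x9e]

→ t0 |99|db|b9|46|0d|9e|80|dc|
→ t1 |99|46|dc|dc|db|46|80|9e|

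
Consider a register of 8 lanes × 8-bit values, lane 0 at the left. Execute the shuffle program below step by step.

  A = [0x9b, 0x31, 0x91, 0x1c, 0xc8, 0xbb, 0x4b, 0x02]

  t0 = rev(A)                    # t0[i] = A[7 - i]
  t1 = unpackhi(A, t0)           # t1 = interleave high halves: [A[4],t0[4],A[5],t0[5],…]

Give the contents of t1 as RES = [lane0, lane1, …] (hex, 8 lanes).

RES = [0xc8, 0x1c, 0xbb, 0x91, 0x4b, 0x31, 0x02, 0x9b]

t0 = [0x02, 0x4b, 0xbb, 0xc8, 0x1c, 0x91, 0x31, 0x9b]
t1 = [0xc8, 0x1c, 0xbb, 0x91, 0x4b, 0x31, 0x02, 0x9b]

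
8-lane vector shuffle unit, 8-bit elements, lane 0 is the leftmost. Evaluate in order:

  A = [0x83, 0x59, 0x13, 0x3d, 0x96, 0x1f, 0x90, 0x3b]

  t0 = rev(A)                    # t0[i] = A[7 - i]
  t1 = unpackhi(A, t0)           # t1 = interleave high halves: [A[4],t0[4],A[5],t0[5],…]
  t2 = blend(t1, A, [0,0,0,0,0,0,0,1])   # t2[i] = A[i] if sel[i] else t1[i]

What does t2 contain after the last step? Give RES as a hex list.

t0 = [0x3b, 0x90, 0x1f, 0x96, 0x3d, 0x13, 0x59, 0x83]
t1 = [0x96, 0x3d, 0x1f, 0x13, 0x90, 0x59, 0x3b, 0x83]
t2 = [0x96, 0x3d, 0x1f, 0x13, 0x90, 0x59, 0x3b, 0x3b]

RES = [0x96, 0x3d, 0x1f, 0x13, 0x90, 0x59, 0x3b, 0x3b]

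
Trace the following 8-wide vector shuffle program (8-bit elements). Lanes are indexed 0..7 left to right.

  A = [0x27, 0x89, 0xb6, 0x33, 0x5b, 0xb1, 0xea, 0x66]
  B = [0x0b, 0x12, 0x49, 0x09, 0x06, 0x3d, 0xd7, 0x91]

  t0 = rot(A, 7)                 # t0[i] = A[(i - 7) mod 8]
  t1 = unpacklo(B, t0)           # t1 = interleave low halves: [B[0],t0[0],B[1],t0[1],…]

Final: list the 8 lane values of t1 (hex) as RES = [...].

→ t0 |89|b6|33|5b|b1|ea|66|27|
→ t1 |0b|89|12|b6|49|33|09|5b|

RES = [0x0b, 0x89, 0x12, 0xb6, 0x49, 0x33, 0x09, 0x5b]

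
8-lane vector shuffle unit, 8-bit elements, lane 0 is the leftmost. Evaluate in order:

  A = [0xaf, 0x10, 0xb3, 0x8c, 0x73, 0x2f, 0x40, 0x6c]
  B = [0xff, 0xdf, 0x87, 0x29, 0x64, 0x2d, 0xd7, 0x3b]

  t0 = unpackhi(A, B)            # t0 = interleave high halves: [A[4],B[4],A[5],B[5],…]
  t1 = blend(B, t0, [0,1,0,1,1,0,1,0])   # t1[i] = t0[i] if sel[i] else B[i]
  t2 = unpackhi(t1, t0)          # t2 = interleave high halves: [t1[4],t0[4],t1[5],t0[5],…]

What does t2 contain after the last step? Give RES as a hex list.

RES = [0x40, 0x40, 0x2d, 0xd7, 0x6c, 0x6c, 0x3b, 0x3b]

t0 = [0x73, 0x64, 0x2f, 0x2d, 0x40, 0xd7, 0x6c, 0x3b]
t1 = [0xff, 0x64, 0x87, 0x2d, 0x40, 0x2d, 0x6c, 0x3b]
t2 = [0x40, 0x40, 0x2d, 0xd7, 0x6c, 0x6c, 0x3b, 0x3b]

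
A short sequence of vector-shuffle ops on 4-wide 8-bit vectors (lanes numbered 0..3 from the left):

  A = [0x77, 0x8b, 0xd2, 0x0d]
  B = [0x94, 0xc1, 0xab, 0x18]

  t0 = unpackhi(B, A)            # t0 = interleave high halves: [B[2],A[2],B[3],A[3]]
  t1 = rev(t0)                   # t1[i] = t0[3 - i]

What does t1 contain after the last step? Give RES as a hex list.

t0 = [0xab, 0xd2, 0x18, 0x0d]
t1 = [0x0d, 0x18, 0xd2, 0xab]

RES = [0x0d, 0x18, 0xd2, 0xab]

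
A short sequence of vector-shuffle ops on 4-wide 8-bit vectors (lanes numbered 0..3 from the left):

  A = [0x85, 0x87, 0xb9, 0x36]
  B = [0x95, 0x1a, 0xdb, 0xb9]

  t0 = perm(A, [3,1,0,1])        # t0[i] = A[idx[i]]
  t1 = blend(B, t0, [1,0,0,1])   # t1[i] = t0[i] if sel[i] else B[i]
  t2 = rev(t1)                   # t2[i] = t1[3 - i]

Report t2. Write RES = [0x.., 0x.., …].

  t0: 36 87 85 87
  t1: 36 1a db 87
  t2: 87 db 1a 36

RES = [ 0x87  0xdb  0x1a  0x36 ]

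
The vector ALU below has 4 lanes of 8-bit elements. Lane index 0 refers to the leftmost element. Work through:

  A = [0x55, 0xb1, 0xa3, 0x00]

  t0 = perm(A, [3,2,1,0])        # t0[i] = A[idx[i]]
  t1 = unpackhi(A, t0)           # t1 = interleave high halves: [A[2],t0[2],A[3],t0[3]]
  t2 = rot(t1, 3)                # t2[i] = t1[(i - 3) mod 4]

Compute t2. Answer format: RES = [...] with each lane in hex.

t0 = [0x00, 0xa3, 0xb1, 0x55]
t1 = [0xa3, 0xb1, 0x00, 0x55]
t2 = [0xb1, 0x00, 0x55, 0xa3]

RES = [ 0xb1  0x00  0x55  0xa3 ]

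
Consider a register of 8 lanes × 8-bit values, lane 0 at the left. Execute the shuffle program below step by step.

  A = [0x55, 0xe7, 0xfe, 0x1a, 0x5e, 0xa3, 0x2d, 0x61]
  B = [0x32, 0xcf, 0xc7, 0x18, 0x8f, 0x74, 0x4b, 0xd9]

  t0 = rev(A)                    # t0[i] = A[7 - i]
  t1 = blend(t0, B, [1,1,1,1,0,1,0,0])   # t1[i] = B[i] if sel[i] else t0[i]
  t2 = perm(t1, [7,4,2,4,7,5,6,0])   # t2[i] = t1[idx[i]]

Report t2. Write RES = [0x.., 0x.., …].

RES = [ 0x55  0x1a  0xc7  0x1a  0x55  0x74  0xe7  0x32 ]

  t0: 61 2d a3 5e 1a fe e7 55
  t1: 32 cf c7 18 1a 74 e7 55
  t2: 55 1a c7 1a 55 74 e7 32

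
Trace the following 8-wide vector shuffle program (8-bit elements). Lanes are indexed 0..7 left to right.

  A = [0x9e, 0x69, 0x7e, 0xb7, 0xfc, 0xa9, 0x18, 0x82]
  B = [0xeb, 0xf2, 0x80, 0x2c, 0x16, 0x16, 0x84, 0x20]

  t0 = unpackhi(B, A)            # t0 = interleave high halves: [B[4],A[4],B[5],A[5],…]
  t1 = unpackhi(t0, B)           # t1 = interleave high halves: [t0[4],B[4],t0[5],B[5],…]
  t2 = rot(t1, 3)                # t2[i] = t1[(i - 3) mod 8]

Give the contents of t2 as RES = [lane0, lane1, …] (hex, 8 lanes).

t0 = [0x16, 0xfc, 0x16, 0xa9, 0x84, 0x18, 0x20, 0x82]
t1 = [0x84, 0x16, 0x18, 0x16, 0x20, 0x84, 0x82, 0x20]
t2 = [0x84, 0x82, 0x20, 0x84, 0x16, 0x18, 0x16, 0x20]

RES = [0x84, 0x82, 0x20, 0x84, 0x16, 0x18, 0x16, 0x20]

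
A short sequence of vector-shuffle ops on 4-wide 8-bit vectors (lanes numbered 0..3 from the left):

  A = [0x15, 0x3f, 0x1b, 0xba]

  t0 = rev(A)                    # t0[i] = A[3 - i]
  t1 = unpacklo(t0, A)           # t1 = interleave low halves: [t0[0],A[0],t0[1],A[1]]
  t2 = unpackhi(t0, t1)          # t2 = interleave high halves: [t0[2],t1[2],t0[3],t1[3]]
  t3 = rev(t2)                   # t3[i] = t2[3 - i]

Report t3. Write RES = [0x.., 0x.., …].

t0 = [0xba, 0x1b, 0x3f, 0x15]
t1 = [0xba, 0x15, 0x1b, 0x3f]
t2 = [0x3f, 0x1b, 0x15, 0x3f]
t3 = [0x3f, 0x15, 0x1b, 0x3f]

RES = [0x3f, 0x15, 0x1b, 0x3f]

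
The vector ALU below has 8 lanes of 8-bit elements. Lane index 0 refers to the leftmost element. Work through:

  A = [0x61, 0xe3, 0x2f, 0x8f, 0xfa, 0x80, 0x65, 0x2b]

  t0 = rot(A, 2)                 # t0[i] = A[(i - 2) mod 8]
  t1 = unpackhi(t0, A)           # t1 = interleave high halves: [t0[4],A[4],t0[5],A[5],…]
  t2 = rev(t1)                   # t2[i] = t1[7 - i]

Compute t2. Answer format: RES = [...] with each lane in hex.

  t0: 65 2b 61 e3 2f 8f fa 80
  t1: 2f fa 8f 80 fa 65 80 2b
  t2: 2b 80 65 fa 80 8f fa 2f

RES = [0x2b, 0x80, 0x65, 0xfa, 0x80, 0x8f, 0xfa, 0x2f]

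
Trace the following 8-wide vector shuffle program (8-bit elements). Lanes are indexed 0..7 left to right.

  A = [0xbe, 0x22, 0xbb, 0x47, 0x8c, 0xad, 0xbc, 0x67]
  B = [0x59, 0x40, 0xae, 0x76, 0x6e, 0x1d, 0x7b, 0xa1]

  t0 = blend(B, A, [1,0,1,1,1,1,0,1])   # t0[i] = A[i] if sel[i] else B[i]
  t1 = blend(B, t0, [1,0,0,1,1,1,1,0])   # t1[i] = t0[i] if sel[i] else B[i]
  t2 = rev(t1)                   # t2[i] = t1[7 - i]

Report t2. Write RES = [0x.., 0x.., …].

RES = [ 0xa1  0x7b  0xad  0x8c  0x47  0xae  0x40  0xbe ]

t0 = [0xbe, 0x40, 0xbb, 0x47, 0x8c, 0xad, 0x7b, 0x67]
t1 = [0xbe, 0x40, 0xae, 0x47, 0x8c, 0xad, 0x7b, 0xa1]
t2 = [0xa1, 0x7b, 0xad, 0x8c, 0x47, 0xae, 0x40, 0xbe]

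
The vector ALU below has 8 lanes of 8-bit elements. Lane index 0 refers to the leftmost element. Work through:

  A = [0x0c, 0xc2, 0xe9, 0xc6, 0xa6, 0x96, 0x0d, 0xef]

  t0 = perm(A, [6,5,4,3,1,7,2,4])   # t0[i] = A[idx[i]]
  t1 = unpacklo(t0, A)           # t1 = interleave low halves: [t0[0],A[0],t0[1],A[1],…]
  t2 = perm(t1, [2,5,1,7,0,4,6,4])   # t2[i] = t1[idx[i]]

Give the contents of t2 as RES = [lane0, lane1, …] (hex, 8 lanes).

RES = [ 0x96  0xe9  0x0c  0xc6  0x0d  0xa6  0xc6  0xa6 ]

  t0: 0d 96 a6 c6 c2 ef e9 a6
  t1: 0d 0c 96 c2 a6 e9 c6 c6
  t2: 96 e9 0c c6 0d a6 c6 a6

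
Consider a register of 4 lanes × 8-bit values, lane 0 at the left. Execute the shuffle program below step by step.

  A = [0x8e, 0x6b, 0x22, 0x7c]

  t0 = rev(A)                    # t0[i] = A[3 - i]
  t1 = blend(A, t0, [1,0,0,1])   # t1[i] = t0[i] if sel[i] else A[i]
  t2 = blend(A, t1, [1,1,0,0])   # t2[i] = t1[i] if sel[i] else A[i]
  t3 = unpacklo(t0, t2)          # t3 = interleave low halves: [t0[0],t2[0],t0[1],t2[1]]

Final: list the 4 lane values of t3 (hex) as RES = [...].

RES = [ 0x7c  0x7c  0x22  0x6b ]

→ t0 |7c|22|6b|8e|
→ t1 |7c|6b|22|8e|
→ t2 |7c|6b|22|7c|
→ t3 |7c|7c|22|6b|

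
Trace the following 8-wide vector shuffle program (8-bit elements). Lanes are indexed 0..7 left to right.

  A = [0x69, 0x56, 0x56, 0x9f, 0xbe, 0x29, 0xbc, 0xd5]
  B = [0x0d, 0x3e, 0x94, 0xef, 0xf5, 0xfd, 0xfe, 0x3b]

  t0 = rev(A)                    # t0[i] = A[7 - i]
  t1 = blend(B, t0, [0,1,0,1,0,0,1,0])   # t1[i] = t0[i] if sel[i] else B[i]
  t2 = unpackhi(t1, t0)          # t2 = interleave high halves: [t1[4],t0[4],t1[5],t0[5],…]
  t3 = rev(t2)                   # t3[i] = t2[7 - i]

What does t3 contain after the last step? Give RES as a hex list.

t0 = [0xd5, 0xbc, 0x29, 0xbe, 0x9f, 0x56, 0x56, 0x69]
t1 = [0x0d, 0xbc, 0x94, 0xbe, 0xf5, 0xfd, 0x56, 0x3b]
t2 = [0xf5, 0x9f, 0xfd, 0x56, 0x56, 0x56, 0x3b, 0x69]
t3 = [0x69, 0x3b, 0x56, 0x56, 0x56, 0xfd, 0x9f, 0xf5]

RES = [ 0x69  0x3b  0x56  0x56  0x56  0xfd  0x9f  0xf5 ]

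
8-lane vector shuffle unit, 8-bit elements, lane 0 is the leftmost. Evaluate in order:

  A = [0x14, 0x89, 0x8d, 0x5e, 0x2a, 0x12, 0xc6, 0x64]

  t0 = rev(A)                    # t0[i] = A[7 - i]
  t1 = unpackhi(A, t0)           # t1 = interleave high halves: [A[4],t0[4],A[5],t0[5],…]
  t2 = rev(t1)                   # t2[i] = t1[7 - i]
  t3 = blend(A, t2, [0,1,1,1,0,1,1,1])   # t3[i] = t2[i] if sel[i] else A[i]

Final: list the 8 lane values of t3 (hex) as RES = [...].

t0 = [0x64, 0xc6, 0x12, 0x2a, 0x5e, 0x8d, 0x89, 0x14]
t1 = [0x2a, 0x5e, 0x12, 0x8d, 0xc6, 0x89, 0x64, 0x14]
t2 = [0x14, 0x64, 0x89, 0xc6, 0x8d, 0x12, 0x5e, 0x2a]
t3 = [0x14, 0x64, 0x89, 0xc6, 0x2a, 0x12, 0x5e, 0x2a]

RES = [0x14, 0x64, 0x89, 0xc6, 0x2a, 0x12, 0x5e, 0x2a]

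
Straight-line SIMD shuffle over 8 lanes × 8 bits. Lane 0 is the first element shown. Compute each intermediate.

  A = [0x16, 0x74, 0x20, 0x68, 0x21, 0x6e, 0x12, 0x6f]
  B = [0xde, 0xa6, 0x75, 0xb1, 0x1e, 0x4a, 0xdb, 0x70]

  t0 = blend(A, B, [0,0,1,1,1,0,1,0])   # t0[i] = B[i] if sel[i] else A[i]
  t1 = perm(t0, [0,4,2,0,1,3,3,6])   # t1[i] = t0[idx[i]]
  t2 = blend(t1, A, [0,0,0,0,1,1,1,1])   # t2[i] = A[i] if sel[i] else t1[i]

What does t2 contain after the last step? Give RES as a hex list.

→ t0 |16|74|75|b1|1e|6e|db|6f|
→ t1 |16|1e|75|16|74|b1|b1|db|
→ t2 |16|1e|75|16|21|6e|12|6f|

RES = [ 0x16  0x1e  0x75  0x16  0x21  0x6e  0x12  0x6f ]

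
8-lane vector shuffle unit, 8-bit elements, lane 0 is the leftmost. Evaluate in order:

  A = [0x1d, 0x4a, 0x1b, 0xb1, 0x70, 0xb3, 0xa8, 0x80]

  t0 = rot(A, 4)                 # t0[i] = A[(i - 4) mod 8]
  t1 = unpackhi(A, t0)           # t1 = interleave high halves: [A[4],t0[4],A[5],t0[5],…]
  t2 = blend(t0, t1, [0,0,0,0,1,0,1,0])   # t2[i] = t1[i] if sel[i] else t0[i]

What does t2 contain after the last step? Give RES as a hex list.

RES = [0x70, 0xb3, 0xa8, 0x80, 0xa8, 0x4a, 0x80, 0xb1]

→ t0 |70|b3|a8|80|1d|4a|1b|b1|
→ t1 |70|1d|b3|4a|a8|1b|80|b1|
→ t2 |70|b3|a8|80|a8|4a|80|b1|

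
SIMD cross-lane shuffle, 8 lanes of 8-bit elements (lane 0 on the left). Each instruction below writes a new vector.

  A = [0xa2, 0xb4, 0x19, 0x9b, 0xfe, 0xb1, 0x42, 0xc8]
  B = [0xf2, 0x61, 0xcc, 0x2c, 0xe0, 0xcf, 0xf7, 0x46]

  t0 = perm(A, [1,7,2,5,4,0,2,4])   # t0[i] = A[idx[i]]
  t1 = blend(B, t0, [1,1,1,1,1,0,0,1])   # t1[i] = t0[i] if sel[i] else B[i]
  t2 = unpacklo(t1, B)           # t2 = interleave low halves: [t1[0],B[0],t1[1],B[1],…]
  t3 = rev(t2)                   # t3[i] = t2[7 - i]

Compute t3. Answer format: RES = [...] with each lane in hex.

RES = [ 0x2c  0xb1  0xcc  0x19  0x61  0xc8  0xf2  0xb4 ]

  t0: b4 c8 19 b1 fe a2 19 fe
  t1: b4 c8 19 b1 fe cf f7 fe
  t2: b4 f2 c8 61 19 cc b1 2c
  t3: 2c b1 cc 19 61 c8 f2 b4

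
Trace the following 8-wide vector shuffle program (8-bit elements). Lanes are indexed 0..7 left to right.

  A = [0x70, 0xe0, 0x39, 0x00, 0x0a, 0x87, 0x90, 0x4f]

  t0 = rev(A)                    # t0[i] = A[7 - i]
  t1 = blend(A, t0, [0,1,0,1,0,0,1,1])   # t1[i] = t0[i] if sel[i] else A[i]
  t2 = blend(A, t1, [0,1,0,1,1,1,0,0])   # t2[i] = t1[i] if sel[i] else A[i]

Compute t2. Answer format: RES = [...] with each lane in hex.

  t0: 4f 90 87 0a 00 39 e0 70
  t1: 70 90 39 0a 0a 87 e0 70
  t2: 70 90 39 0a 0a 87 90 4f

RES = [0x70, 0x90, 0x39, 0x0a, 0x0a, 0x87, 0x90, 0x4f]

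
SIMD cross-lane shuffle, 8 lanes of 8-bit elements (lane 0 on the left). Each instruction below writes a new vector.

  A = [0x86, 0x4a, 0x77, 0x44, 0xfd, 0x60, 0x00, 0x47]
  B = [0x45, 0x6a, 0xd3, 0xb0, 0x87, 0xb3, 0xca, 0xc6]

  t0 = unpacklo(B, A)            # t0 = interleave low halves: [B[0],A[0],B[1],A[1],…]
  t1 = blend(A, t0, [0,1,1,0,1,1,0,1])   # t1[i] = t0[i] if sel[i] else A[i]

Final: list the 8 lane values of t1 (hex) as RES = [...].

RES = [0x86, 0x86, 0x6a, 0x44, 0xd3, 0x77, 0x00, 0x44]

  t0: 45 86 6a 4a d3 77 b0 44
  t1: 86 86 6a 44 d3 77 00 44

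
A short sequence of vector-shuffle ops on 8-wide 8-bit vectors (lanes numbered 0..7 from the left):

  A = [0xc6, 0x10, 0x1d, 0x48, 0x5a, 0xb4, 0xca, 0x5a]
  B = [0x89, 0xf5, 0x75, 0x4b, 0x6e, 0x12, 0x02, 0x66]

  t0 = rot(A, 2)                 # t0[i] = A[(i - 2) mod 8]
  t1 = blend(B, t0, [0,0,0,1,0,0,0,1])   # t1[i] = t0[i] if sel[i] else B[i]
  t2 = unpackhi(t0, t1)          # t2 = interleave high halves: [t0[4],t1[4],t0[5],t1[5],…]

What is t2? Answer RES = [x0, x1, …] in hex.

  t0: ca 5a c6 10 1d 48 5a b4
  t1: 89 f5 75 10 6e 12 02 b4
  t2: 1d 6e 48 12 5a 02 b4 b4

RES = [0x1d, 0x6e, 0x48, 0x12, 0x5a, 0x02, 0xb4, 0xb4]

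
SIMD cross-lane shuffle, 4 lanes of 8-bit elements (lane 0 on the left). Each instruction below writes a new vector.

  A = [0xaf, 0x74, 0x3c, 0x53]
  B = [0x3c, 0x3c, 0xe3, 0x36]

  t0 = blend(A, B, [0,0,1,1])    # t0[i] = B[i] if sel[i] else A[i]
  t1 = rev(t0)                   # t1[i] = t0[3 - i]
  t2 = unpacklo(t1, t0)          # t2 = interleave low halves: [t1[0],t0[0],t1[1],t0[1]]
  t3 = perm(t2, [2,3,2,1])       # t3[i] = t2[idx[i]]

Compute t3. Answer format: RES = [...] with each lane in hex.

RES = [0xe3, 0x74, 0xe3, 0xaf]

→ t0 |af|74|e3|36|
→ t1 |36|e3|74|af|
→ t2 |36|af|e3|74|
→ t3 |e3|74|e3|af|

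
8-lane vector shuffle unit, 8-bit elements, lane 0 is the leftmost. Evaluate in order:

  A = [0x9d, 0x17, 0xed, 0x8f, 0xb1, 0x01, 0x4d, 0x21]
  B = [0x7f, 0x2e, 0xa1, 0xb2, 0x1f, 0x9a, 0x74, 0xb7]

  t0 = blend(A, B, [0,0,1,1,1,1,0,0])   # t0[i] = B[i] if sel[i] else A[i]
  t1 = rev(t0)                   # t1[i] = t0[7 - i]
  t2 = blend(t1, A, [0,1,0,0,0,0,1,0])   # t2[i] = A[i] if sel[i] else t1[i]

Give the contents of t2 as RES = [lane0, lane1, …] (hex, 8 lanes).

RES = [0x21, 0x17, 0x9a, 0x1f, 0xb2, 0xa1, 0x4d, 0x9d]

  t0: 9d 17 a1 b2 1f 9a 4d 21
  t1: 21 4d 9a 1f b2 a1 17 9d
  t2: 21 17 9a 1f b2 a1 4d 9d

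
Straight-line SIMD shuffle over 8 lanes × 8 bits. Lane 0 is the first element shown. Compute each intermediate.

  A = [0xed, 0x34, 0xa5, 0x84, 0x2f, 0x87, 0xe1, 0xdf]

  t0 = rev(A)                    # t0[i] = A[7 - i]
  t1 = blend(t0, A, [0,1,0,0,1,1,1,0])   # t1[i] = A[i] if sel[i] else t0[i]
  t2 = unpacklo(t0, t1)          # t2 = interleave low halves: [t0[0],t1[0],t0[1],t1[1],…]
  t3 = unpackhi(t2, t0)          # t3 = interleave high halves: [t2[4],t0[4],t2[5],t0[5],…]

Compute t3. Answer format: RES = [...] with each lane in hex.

RES = [ 0x87  0x84  0x87  0xa5  0x2f  0x34  0x2f  0xed ]

t0 = [0xdf, 0xe1, 0x87, 0x2f, 0x84, 0xa5, 0x34, 0xed]
t1 = [0xdf, 0x34, 0x87, 0x2f, 0x2f, 0x87, 0xe1, 0xed]
t2 = [0xdf, 0xdf, 0xe1, 0x34, 0x87, 0x87, 0x2f, 0x2f]
t3 = [0x87, 0x84, 0x87, 0xa5, 0x2f, 0x34, 0x2f, 0xed]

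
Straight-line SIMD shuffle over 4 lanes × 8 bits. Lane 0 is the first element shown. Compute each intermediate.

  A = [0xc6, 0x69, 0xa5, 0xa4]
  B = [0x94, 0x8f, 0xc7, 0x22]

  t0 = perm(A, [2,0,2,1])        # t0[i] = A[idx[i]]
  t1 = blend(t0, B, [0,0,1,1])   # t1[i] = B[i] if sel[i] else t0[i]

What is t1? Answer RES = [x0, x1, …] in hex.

→ t0 |a5|c6|a5|69|
→ t1 |a5|c6|c7|22|

RES = [ 0xa5  0xc6  0xc7  0x22 ]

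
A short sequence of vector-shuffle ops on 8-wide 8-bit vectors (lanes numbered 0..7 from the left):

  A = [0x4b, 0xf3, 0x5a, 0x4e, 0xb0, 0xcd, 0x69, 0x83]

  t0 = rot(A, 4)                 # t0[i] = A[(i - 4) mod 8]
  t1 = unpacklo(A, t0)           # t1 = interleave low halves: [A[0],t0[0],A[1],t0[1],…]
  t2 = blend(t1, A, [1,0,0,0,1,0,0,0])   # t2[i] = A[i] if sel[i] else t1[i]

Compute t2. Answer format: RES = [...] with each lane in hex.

t0 = [0xb0, 0xcd, 0x69, 0x83, 0x4b, 0xf3, 0x5a, 0x4e]
t1 = [0x4b, 0xb0, 0xf3, 0xcd, 0x5a, 0x69, 0x4e, 0x83]
t2 = [0x4b, 0xb0, 0xf3, 0xcd, 0xb0, 0x69, 0x4e, 0x83]

RES = [0x4b, 0xb0, 0xf3, 0xcd, 0xb0, 0x69, 0x4e, 0x83]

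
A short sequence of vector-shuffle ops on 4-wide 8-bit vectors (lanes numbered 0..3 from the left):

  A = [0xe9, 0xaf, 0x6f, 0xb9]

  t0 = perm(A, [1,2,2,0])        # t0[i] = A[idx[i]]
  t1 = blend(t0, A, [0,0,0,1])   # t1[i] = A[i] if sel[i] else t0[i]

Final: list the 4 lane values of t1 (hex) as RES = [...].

t0 = [0xaf, 0x6f, 0x6f, 0xe9]
t1 = [0xaf, 0x6f, 0x6f, 0xb9]

RES = [0xaf, 0x6f, 0x6f, 0xb9]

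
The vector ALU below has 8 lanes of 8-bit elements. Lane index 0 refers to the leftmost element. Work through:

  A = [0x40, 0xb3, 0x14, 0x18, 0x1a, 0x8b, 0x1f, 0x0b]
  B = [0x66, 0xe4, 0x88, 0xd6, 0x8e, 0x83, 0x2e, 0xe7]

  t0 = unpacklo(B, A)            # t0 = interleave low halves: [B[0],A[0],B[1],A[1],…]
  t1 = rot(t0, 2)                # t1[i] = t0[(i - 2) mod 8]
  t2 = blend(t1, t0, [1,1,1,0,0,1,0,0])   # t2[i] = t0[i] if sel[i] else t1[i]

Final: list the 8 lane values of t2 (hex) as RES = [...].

  t0: 66 40 e4 b3 88 14 d6 18
  t1: d6 18 66 40 e4 b3 88 14
  t2: 66 40 e4 40 e4 14 88 14

RES = [ 0x66  0x40  0xe4  0x40  0xe4  0x14  0x88  0x14 ]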